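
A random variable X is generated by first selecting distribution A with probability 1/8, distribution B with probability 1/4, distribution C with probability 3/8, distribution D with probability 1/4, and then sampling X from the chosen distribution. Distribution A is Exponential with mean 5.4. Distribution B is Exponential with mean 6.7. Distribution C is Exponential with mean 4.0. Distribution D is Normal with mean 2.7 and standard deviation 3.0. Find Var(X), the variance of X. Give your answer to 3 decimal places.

Per component, A: μ=5.4, E[X²]=58.32; B: μ=6.7, E[X²]=89.78; C: μ=4, E[X²]=32; D: μ=2.7, E[X²]=16.29.
E[X] = 0.125·5.4 + 0.25·6.7 + 0.375·4 + 0.25·2.7 = 4.525.
E[X²] = 0.125·58.32 + 0.25·89.78 + 0.375·32 + 0.25·16.29 = 45.8075.
Var(X) = E[X²] − (E[X])² = 45.8075 − 20.4756 = 25.3319.

25.332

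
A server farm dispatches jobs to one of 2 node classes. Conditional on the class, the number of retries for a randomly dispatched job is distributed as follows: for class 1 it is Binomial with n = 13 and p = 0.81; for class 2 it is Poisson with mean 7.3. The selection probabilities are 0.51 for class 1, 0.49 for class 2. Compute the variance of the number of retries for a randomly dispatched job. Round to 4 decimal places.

Per component, 1: μ=10.53, E[X²]=112.882; 2: μ=7.3, E[X²]=60.59.
E[X] = 0.51·10.53 + 0.49·7.3 = 8.9473.
E[X²] = 0.51·112.882 + 0.49·60.59 = 87.2587.
Var(X) = E[X²] − (E[X])² = 87.2587 − 80.0542 = 7.20454.

7.2045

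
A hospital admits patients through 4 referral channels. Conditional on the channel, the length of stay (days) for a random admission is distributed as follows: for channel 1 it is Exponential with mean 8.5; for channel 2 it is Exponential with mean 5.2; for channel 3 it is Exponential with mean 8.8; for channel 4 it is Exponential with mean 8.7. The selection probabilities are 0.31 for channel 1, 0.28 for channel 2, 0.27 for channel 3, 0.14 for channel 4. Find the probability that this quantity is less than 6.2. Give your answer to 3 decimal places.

0.563

Conditional on each channel, P(X < 6.2): 1: 0.517807; 2: 0.69648; 3: 0.505667; 4: 0.509654.
By total probability, P(X < 6.2) = 0.31·0.517807 + 0.28·0.69648 + 0.27·0.505667 + 0.14·0.509654 = 0.563416.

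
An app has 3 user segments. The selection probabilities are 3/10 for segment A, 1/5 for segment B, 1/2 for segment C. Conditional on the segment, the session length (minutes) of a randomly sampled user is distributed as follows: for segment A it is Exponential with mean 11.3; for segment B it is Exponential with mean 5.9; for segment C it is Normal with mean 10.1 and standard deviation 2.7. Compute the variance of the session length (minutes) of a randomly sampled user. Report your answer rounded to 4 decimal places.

52.6436

Per component, A: μ=11.3, E[X²]=255.38; B: μ=5.9, E[X²]=69.62; C: μ=10.1, E[X²]=109.3.
E[X] = 0.3·11.3 + 0.2·5.9 + 0.5·10.1 = 9.62.
E[X²] = 0.3·255.38 + 0.2·69.62 + 0.5·109.3 = 145.188.
Var(X) = E[X²] − (E[X])² = 145.188 − 92.5444 = 52.6436.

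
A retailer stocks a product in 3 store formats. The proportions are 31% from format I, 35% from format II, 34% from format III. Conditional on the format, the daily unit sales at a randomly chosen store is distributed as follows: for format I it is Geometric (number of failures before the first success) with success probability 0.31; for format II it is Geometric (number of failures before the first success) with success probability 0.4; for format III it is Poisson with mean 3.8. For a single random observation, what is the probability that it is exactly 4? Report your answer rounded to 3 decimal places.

0.106

Conditional on each format, P(X = 4): I: 0.0702681; II: 0.05184; III: 0.194359.
By total probability, P(X = 4) = 0.31·0.0702681 + 0.35·0.05184 + 0.34·0.194359 = 0.106009.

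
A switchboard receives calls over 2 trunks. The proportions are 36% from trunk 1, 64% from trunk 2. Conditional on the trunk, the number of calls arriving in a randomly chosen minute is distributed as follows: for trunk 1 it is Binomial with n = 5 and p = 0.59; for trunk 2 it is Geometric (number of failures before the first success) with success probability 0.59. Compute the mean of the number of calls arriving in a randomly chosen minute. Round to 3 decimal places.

1.507

Component means — 1: 2.95; 2: 0.694915.
E[X] = 0.36·2.95 + 0.64·0.694915 = 1.50675.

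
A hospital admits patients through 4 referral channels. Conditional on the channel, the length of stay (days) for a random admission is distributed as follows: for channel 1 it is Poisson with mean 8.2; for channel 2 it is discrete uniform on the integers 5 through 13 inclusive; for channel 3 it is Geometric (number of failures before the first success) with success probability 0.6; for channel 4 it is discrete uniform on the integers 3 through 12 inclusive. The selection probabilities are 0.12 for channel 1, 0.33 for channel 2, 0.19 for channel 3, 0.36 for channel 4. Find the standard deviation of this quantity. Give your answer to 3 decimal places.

Per component, 1: μ=8.2, E[X²]=75.44; 2: μ=9, E[X²]=87.6667; 3: μ=0.666667, E[X²]=1.55556; 4: μ=7.5, E[X²]=64.5.
E[X] = 0.12·8.2 + 0.33·9 + 0.19·0.666667 + 0.36·7.5 = 6.78067.
E[X²] = 0.12·75.44 + 0.33·87.6667 + 0.19·1.55556 + 0.36·64.5 = 61.4984.
Var(X) = E[X²] − (E[X])² = 61.4984 − 45.9774 = 15.5209.
SD(X) = √15.5209 = 3.93966.

3.940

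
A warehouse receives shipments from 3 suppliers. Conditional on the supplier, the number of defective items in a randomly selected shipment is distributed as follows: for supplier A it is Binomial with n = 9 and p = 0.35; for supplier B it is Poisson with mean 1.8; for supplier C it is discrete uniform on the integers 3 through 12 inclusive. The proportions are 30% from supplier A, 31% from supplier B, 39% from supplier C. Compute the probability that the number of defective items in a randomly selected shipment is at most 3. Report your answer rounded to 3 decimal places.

Conditional on each supplier, P(X ≤ 3): A: 0.608894; B: 0.891292; C: 0.1.
By total probability, P(X ≤ 3) = 0.3·0.608894 + 0.31·0.891292 + 0.39·0.1 = 0.497969.

0.498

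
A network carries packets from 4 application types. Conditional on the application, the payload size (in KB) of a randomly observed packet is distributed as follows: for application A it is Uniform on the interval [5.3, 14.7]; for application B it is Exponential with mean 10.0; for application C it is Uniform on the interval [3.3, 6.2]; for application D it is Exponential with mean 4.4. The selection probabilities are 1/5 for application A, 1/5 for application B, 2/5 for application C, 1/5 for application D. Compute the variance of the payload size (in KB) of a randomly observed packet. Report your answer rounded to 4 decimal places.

32.5536

Per component, A: μ=10, E[X²]=107.363; B: μ=10, E[X²]=200; C: μ=4.75, E[X²]=23.2633; D: μ=4.4, E[X²]=38.72.
E[X] = 0.2·10 + 0.2·10 + 0.4·4.75 + 0.2·4.4 = 6.78.
E[X²] = 0.2·107.363 + 0.2·200 + 0.4·23.2633 + 0.2·38.72 = 78.522.
Var(X) = E[X²] − (E[X])² = 78.522 − 45.9684 = 32.5536.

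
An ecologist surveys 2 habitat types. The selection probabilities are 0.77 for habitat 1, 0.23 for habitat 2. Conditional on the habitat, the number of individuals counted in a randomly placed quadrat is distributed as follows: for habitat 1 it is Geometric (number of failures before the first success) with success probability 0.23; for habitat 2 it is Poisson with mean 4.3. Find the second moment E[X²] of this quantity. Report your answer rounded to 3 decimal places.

For each component E[X²] = Var + (mean)², giving 1: 25.7637; 2: 22.79.
Overall E[X²] = 0.77·25.7637 + 0.23·22.79 = 25.0798.

25.080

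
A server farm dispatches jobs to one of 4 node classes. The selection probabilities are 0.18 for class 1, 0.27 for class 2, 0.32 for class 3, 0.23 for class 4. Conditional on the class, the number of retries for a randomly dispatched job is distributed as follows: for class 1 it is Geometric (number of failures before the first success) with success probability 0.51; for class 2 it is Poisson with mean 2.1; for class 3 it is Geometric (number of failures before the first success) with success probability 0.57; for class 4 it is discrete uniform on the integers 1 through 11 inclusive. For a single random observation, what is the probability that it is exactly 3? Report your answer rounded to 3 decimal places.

Conditional on each class, P(X = 3): 1: 0.060001; 2: 0.189011; 3: 0.045319; 4: 0.0909091.
By total probability, P(X = 3) = 0.18·0.060001 + 0.27·0.189011 + 0.32·0.045319 + 0.23·0.0909091 = 0.0972445.

0.097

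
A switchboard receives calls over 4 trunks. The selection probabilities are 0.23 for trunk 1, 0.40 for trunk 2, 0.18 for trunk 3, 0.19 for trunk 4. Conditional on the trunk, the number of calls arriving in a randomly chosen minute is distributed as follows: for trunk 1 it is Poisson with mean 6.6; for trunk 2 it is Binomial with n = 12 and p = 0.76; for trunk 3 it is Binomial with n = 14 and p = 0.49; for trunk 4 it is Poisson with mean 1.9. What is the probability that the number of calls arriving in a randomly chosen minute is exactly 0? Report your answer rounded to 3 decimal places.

Conditional on each trunk, P(X = 0): 1: 0.00136037; 2: 3.65203e-08; 3: 8.05346e-05; 4: 0.149569.
By total probability, P(X = 0) = 0.23·0.00136037 + 0.4·3.65203e-08 + 0.18·8.05346e-05 + 0.19·0.149569 = 0.0287454.

0.029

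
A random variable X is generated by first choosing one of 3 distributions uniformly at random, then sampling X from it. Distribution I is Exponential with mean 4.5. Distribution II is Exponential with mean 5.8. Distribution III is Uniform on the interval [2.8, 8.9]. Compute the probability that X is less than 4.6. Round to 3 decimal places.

0.494

Conditional on each component, P(X < 4.6): I: 0.640205; II: 0.547562; III: 0.295082.
By total probability, P(X < 4.6) = 0.333333·0.640205 + 0.333333·0.547562 + 0.333333·0.295082 = 0.494283.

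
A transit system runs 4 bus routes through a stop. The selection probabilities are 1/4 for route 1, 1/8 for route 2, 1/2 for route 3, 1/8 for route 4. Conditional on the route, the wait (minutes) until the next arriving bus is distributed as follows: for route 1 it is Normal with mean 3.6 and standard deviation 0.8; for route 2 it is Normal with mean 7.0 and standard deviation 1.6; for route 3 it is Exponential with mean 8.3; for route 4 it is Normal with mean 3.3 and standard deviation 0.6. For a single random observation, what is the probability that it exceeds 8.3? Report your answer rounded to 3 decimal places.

Conditional on each route, P(X > 8.3): 1: 2.11422e-09; 2: 0.208252; 3: 0.367879; 4: 0.
By total probability, P(X > 8.3) = 0.25·2.11422e-09 + 0.125·0.208252 + 0.5·0.367879 + 0.125·0 = 0.209971.

0.210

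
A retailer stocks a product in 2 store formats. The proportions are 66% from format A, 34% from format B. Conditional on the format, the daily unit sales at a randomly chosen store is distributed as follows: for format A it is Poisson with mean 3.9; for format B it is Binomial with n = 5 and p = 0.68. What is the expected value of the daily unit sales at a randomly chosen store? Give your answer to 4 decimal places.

Component means — A: 3.9; B: 3.4.
E[X] = 0.66·3.9 + 0.34·3.4 = 3.73.

3.7300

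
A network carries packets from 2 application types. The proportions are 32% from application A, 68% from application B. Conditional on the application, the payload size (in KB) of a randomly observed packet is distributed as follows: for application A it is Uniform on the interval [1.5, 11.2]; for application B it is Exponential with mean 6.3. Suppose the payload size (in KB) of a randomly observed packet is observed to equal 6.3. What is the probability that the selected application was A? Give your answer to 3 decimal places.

0.454

Likelihoods f(6.3 | ·): A: 0.103093; B: 0.0583936.
Posterior ∝ prior × likelihood. Numerator for A: 0.32·0.103093 = 0.0329897.
Normalizing constant: 0.32·0.103093 + 0.68·0.0583936 = 0.0726973.
P(A | observation) = 0.0329897 / 0.0726973 = 0.453795.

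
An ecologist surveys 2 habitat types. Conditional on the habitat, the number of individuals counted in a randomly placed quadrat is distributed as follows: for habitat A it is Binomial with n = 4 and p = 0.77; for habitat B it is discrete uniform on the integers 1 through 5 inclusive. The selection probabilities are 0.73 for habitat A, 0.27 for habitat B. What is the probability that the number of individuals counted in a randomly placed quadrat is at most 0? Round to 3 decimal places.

Conditional on each habitat, P(X ≤ 0): A: 0.00279841; B: 0.
By total probability, P(X ≤ 0) = 0.73·0.00279841 + 0.27·0 = 0.00204284.

0.002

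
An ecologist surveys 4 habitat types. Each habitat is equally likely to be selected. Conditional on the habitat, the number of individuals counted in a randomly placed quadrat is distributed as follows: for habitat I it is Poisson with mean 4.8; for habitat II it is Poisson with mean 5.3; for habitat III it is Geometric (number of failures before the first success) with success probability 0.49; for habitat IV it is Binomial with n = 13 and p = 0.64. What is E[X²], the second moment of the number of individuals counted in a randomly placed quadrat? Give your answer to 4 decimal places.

34.1638

For each component E[X²] = Var + (mean)², giving I: 27.84; II: 33.39; III: 3.20741; IV: 72.2176.
Overall E[X²] = 0.25·27.84 + 0.25·33.39 + 0.25·3.20741 + 0.25·72.2176 = 34.1638.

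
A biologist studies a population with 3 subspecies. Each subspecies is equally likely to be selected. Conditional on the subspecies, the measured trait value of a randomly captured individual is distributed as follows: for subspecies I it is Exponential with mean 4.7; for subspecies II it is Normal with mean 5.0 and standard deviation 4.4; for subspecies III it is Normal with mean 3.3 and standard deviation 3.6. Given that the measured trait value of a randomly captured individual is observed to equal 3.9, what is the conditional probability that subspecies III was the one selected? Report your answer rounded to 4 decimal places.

0.3769

Likelihoods f(3.9 | ·): I: 0.0927962; II: 0.0878791; III: 0.109289.
Posterior ∝ prior × likelihood. Numerator for III: 0.333333·0.109289 = 0.0364296.
Normalizing constant: 0.333333·0.0927962 + 0.333333·0.0878791 + 0.333333·0.109289 = 0.0966547.
P(III | observation) = 0.0364296 / 0.0966547 = 0.376905.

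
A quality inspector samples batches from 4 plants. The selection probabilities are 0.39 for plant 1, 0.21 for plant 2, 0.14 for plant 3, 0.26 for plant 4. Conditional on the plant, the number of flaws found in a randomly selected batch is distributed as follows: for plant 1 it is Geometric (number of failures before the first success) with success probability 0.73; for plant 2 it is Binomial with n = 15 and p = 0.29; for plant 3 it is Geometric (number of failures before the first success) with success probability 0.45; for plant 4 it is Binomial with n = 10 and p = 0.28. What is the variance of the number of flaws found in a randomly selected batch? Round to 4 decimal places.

Per component, 1: μ=0.369863, E[X²]=0.64346; 2: μ=4.35, E[X²]=22.011; 3: μ=1.22222, E[X²]=4.20988; 4: μ=2.8, E[X²]=9.856.
E[X] = 0.39·0.369863 + 0.21·4.35 + 0.14·1.22222 + 0.26·2.8 = 1.95686.
E[X²] = 0.39·0.64346 + 0.21·22.011 + 0.14·4.20988 + 0.26·9.856 = 8.0252.
Var(X) = E[X²] − (E[X])² = 8.0252 − 3.82929 = 4.19591.

4.1959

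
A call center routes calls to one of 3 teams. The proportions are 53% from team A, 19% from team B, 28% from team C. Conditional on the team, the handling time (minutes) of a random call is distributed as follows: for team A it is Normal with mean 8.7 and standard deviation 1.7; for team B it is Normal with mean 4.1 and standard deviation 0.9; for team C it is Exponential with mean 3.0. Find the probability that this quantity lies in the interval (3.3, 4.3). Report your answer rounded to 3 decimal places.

Conditional on each team, P(3.3 < X < 4.3): A: 0.00407806; B: 0.400898; C: 0.0943585.
By total probability, P(3.3 < X < 4.3) = 0.53·0.00407806 + 0.19·0.400898 + 0.28·0.0943585 = 0.104752.

0.105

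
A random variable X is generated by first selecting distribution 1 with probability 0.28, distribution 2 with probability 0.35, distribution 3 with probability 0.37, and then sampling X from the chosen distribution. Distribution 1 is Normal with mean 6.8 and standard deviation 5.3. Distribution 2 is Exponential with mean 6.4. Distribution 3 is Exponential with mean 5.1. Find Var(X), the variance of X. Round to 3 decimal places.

32.359

Per component, 1: μ=6.8, E[X²]=74.33; 2: μ=6.4, E[X²]=81.92; 3: μ=5.1, E[X²]=52.02.
E[X] = 0.28·6.8 + 0.35·6.4 + 0.37·5.1 = 6.031.
E[X²] = 0.28·74.33 + 0.35·81.92 + 0.37·52.02 = 68.7318.
Var(X) = E[X²] − (E[X])² = 68.7318 − 36.373 = 32.3588.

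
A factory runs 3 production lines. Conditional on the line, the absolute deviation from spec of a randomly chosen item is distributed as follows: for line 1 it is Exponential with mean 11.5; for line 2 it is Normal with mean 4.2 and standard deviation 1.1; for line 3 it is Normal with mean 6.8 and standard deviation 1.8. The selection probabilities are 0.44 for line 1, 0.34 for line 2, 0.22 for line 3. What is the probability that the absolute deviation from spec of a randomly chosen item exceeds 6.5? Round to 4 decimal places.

0.3808

Conditional on each line, P(X > 6.5): 1: 0.568237; 2: 0.0182681; 3: 0.566184.
By total probability, P(X > 6.5) = 0.44·0.568237 + 0.34·0.0182681 + 0.22·0.566184 = 0.380796.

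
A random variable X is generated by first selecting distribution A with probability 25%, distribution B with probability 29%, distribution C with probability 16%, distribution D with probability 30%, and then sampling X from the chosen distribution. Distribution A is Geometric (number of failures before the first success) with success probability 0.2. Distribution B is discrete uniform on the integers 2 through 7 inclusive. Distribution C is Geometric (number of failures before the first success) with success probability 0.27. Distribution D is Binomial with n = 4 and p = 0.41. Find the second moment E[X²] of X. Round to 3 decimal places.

For each component E[X²] = Var + (mean)², giving A: 36; B: 23.1667; C: 17.3237; D: 3.6572.
Overall E[X²] = 0.25·36 + 0.29·23.1667 + 0.16·17.3237 + 0.3·3.6572 = 19.5873.

19.587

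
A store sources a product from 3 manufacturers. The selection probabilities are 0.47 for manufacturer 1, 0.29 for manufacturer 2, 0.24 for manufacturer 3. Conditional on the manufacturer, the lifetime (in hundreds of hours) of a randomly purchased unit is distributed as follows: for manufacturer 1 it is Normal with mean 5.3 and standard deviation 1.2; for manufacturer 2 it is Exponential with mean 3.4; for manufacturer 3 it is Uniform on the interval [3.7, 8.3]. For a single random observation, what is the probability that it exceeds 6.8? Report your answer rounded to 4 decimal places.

Conditional on each manufacturer, P(X > 6.8): 1: 0.10565; 2: 0.135335; 3: 0.326087.
By total probability, P(X > 6.8) = 0.47·0.10565 + 0.29·0.135335 + 0.24·0.326087 = 0.167163.

0.1672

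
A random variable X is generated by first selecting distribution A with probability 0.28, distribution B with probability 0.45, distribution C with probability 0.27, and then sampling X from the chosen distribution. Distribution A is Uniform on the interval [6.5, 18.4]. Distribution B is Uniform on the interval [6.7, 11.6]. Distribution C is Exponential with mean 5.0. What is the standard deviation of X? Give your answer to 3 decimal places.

4.315

Per component, A: μ=12.45, E[X²]=166.803; B: μ=9.15, E[X²]=85.7233; C: μ=5, E[X²]=50.
E[X] = 0.28·12.45 + 0.45·9.15 + 0.27·5 = 8.9535.
E[X²] = 0.28·166.803 + 0.45·85.7233 + 0.27·50 = 98.7804.
Var(X) = E[X²] − (E[X])² = 98.7804 − 80.1652 = 18.6153.
SD(X) = √18.6153 = 4.31454.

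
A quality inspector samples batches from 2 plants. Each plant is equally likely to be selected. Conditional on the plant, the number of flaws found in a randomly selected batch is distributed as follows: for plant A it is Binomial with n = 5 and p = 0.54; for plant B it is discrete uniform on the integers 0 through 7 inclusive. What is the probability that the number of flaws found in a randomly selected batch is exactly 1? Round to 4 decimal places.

0.1229

Conditional on each plant, P(X = 1): A: 0.120891; B: 0.125.
By total probability, P(X = 1) = 0.5·0.120891 + 0.5·0.125 = 0.122946.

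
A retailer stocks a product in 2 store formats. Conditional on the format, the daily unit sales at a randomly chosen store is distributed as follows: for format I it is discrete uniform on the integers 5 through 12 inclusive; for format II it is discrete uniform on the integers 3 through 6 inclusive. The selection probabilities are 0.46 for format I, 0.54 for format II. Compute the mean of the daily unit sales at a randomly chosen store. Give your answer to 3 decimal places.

Component means — I: 8.5; II: 4.5.
E[X] = 0.46·8.5 + 0.54·4.5 = 6.34.

6.340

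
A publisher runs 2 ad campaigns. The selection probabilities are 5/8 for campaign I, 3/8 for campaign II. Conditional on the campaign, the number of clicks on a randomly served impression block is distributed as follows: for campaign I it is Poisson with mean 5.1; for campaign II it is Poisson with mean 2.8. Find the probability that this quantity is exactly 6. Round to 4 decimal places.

Conditional on each campaign, P(X = 6): I: 0.149; II: 0.0406997.
By total probability, P(X = 6) = 0.625·0.149 + 0.375·0.0406997 = 0.108387.

0.1084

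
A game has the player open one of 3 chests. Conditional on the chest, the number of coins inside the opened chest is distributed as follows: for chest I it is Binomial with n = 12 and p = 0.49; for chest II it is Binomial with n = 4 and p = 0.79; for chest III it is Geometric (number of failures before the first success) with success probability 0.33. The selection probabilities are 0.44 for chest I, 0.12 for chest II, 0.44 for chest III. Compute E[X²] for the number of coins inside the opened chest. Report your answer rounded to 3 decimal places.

For each component E[X²] = Var + (mean)², giving I: 37.5732; II: 10.6492; III: 10.2746.
Overall E[X²] = 0.44·37.5732 + 0.12·10.6492 + 0.44·10.2746 = 22.3309.

22.331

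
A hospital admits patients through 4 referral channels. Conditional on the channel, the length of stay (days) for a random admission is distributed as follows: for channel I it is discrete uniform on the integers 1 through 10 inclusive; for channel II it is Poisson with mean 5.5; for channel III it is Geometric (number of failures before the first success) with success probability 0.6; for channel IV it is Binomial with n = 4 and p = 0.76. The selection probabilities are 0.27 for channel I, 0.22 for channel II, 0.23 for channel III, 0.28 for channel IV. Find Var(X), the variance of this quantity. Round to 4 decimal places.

7.7232

Per component, I: μ=5.5, E[X²]=38.5; II: μ=5.5, E[X²]=35.75; III: μ=0.666667, E[X²]=1.55556; IV: μ=3.04, E[X²]=9.9712.
E[X] = 0.27·5.5 + 0.22·5.5 + 0.23·0.666667 + 0.28·3.04 = 3.69953.
E[X²] = 0.27·38.5 + 0.22·35.75 + 0.23·1.55556 + 0.28·9.9712 = 21.4097.
Var(X) = E[X²] − (E[X])² = 21.4097 − 13.6865 = 7.72317.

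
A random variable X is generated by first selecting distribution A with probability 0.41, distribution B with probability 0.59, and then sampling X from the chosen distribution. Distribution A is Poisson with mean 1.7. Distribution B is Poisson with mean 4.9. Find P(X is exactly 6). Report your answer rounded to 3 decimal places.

Conditional on each component, P(X = 6): A: 0.00612436; B: 0.143153.
By total probability, P(X = 6) = 0.41·0.00612436 + 0.59·0.143153 = 0.0869714.

0.087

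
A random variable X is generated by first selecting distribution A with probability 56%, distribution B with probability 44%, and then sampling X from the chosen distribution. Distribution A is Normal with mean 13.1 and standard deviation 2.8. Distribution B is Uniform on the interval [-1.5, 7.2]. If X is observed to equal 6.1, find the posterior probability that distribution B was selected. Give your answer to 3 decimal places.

Likelihoods f(6.1 | ·): A: 0.00626011; B: 0.114943.
Posterior ∝ prior × likelihood. Numerator for B: 0.44·0.114943 = 0.0505747.
Normalizing constant: 0.56·0.00626011 + 0.44·0.114943 = 0.0540804.
P(B | observation) = 0.0505747 / 0.0540804 = 0.935177.

0.935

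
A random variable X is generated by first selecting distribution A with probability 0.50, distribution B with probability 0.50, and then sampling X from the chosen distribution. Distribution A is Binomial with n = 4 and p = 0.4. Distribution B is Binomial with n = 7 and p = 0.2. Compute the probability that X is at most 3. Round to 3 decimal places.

0.971

Conditional on each component, P(X ≤ 3): A: 0.9744; B: 0.966656.
By total probability, P(X ≤ 3) = 0.5·0.9744 + 0.5·0.966656 = 0.970528.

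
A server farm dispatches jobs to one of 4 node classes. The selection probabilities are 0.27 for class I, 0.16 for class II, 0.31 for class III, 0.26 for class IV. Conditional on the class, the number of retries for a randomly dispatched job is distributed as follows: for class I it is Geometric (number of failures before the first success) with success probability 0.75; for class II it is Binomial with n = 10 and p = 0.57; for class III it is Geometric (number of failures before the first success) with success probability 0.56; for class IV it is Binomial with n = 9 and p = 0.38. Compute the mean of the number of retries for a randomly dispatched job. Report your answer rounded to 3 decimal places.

2.135

Component means — I: 0.333333; II: 5.7; III: 0.785714; IV: 3.42.
E[X] = 0.27·0.333333 + 0.16·5.7 + 0.31·0.785714 + 0.26·3.42 = 2.13477.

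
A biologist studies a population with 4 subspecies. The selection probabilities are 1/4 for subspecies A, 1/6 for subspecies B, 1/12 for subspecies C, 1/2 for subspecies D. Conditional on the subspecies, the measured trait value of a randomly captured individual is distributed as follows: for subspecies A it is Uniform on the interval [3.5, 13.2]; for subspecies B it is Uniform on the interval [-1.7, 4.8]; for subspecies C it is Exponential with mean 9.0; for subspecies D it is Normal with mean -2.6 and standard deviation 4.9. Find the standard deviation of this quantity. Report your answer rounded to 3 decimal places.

6.785

Per component, A: μ=8.35, E[X²]=77.5633; B: μ=1.55, E[X²]=5.92333; C: μ=9, E[X²]=162; D: μ=-2.6, E[X²]=30.77.
E[X] = 0.25·8.35 + 0.166667·1.55 + 0.0833333·9 + 0.5·-2.6 = 1.79583.
E[X²] = 0.25·77.5633 + 0.166667·5.92333 + 0.0833333·162 + 0.5·30.77 = 49.2631.
Var(X) = E[X²] − (E[X])² = 49.2631 − 3.22502 = 46.038.
SD(X) = √46.038 = 6.78513.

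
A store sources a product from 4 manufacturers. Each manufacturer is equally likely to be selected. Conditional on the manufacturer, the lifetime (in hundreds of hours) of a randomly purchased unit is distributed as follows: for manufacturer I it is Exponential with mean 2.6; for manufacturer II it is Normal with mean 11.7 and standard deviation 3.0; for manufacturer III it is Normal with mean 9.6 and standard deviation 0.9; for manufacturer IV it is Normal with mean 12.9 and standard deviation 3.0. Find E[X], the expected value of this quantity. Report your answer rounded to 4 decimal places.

Component means — I: 2.6; II: 11.7; III: 9.6; IV: 12.9.
E[X] = 0.25·2.6 + 0.25·11.7 + 0.25·9.6 + 0.25·12.9 = 9.2.

9.2000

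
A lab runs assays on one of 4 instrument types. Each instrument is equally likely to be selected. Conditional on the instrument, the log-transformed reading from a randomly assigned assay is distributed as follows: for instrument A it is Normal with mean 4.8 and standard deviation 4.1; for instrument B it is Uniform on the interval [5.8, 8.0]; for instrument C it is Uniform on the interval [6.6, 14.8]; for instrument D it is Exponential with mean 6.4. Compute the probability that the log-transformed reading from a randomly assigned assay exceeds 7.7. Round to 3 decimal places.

Conditional on each instrument, P(X > 7.7): A: 0.239685; B: 0.136364; C: 0.865854; D: 0.300254.
By total probability, P(X > 7.7) = 0.25·0.239685 + 0.25·0.136364 + 0.25·0.865854 + 0.25·0.300254 = 0.385539.

0.386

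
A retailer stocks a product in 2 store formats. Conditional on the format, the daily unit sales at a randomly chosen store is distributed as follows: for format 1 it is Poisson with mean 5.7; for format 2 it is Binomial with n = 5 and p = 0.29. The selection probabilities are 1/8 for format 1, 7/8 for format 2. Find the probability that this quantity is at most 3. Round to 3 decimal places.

Conditional on each format, P(X ≤ 3): 1: 0.180048; 2: 0.97284.
By total probability, P(X ≤ 3) = 0.125·0.180048 + 0.875·0.97284 = 0.873741.

0.874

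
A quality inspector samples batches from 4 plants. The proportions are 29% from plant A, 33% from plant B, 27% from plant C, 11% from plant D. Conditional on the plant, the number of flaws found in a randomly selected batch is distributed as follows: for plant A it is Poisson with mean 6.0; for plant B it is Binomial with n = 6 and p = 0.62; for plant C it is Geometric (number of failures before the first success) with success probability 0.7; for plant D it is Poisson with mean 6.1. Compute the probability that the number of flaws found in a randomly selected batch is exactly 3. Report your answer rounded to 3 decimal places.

0.127

Conditional on each plant, P(X = 3): A: 0.0892351; B: 0.261551; C: 0.0189; D: 0.0848481.
By total probability, P(X = 3) = 0.29·0.0892351 + 0.33·0.261551 + 0.27·0.0189 + 0.11·0.0848481 = 0.126626.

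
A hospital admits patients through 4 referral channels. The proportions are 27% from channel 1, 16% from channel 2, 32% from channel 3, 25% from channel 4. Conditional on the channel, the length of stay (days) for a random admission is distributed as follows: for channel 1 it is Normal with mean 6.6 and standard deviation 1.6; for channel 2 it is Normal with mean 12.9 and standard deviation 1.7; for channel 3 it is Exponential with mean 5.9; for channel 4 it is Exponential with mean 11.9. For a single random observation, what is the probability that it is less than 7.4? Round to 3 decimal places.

0.531

Conditional on each channel, P(X < 7.4): 1: 0.691462; 2: 0.000607587; 3: 0.714707; 4: 0.463049.
By total probability, P(X < 7.4) = 0.27·0.691462 + 0.16·0.000607587 + 0.32·0.714707 + 0.25·0.463049 = 0.53126.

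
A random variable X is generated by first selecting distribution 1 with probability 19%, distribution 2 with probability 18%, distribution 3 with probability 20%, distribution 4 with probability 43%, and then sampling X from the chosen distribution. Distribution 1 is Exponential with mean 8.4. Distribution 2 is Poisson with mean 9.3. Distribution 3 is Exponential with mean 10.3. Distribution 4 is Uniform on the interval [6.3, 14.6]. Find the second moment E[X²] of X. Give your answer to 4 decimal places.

For each component E[X²] = Var + (mean)², giving 1: 141.12; 2: 95.79; 3: 212.18; 4: 114.943.
Overall E[X²] = 0.19·141.12 + 0.18·95.79 + 0.2·212.18 + 0.43·114.943 = 135.917.

135.9166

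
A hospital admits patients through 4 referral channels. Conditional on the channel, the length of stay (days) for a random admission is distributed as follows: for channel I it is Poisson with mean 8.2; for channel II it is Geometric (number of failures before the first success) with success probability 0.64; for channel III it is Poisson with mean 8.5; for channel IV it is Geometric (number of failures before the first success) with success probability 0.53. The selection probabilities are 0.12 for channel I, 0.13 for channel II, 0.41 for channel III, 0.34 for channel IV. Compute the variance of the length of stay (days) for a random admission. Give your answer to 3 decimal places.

Per component, I: μ=8.2, E[X²]=75.44; II: μ=0.5625, E[X²]=1.19531; III: μ=8.5, E[X²]=80.75; IV: μ=0.886792, E[X²]=2.45959.
E[X] = 0.12·8.2 + 0.13·0.5625 + 0.41·8.5 + 0.34·0.886792 = 4.84363.
E[X²] = 0.12·75.44 + 0.13·1.19531 + 0.41·80.75 + 0.34·2.45959 = 43.152.
Var(X) = E[X²] − (E[X])² = 43.152 − 23.4608 = 19.6912.

19.691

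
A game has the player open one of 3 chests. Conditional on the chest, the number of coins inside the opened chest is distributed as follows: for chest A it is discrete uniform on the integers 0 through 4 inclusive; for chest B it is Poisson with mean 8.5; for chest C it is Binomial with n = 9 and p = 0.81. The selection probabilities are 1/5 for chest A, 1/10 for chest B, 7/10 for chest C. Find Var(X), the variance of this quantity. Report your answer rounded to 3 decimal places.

Per component, A: μ=2, E[X²]=6; B: μ=8.5, E[X²]=80.75; C: μ=7.29, E[X²]=54.5292.
E[X] = 0.2·2 + 0.1·8.5 + 0.7·7.29 = 6.353.
E[X²] = 0.2·6 + 0.1·80.75 + 0.7·54.5292 = 47.4454.
Var(X) = E[X²] − (E[X])² = 47.4454 − 40.3606 = 7.08483.

7.085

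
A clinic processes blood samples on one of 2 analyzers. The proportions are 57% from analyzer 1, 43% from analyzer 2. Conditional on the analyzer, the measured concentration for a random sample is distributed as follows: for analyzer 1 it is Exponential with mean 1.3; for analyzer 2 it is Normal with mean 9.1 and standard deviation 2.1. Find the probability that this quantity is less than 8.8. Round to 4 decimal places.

Conditional on each analyzer, P(X < 8.8): 1: 0.998851; 2: 0.443202.
By total probability, P(X < 8.8) = 0.57·0.998851 + 0.43·0.443202 = 0.759922.

0.7599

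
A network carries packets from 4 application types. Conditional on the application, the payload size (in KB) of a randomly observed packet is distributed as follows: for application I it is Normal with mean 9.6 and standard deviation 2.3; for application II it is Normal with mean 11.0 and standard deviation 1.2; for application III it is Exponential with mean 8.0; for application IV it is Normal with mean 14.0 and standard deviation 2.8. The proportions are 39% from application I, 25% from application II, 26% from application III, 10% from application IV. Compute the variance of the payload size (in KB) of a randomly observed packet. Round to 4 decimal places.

Per component, I: μ=9.6, E[X²]=97.45; II: μ=11, E[X²]=122.44; III: μ=8, E[X²]=128; IV: μ=14, E[X²]=203.84.
E[X] = 0.39·9.6 + 0.25·11 + 0.26·8 + 0.1·14 = 9.974.
E[X²] = 0.39·97.45 + 0.25·122.44 + 0.26·128 + 0.1·203.84 = 122.279.
Var(X) = E[X²] − (E[X])² = 122.279 − 99.4807 = 22.7988.

22.7988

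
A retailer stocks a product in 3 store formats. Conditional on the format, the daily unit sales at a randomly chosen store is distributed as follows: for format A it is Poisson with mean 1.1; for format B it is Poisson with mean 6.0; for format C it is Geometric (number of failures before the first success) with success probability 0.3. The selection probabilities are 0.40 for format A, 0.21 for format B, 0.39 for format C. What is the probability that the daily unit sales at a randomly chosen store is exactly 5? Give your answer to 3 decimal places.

Conditional on each format, P(X = 5): A: 0.00446744; B: 0.160623; C: 0.050421.
By total probability, P(X = 5) = 0.4·0.00446744 + 0.21·0.160623 + 0.39·0.050421 = 0.055182.

0.055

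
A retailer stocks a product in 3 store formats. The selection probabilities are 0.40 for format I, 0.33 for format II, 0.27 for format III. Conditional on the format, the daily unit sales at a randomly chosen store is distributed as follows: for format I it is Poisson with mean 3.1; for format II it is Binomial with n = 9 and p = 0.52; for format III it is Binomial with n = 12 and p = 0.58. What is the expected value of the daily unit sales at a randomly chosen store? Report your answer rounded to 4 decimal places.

Component means — I: 3.1; II: 4.68; III: 6.96.
E[X] = 0.4·3.1 + 0.33·4.68 + 0.27·6.96 = 4.6636.

4.6636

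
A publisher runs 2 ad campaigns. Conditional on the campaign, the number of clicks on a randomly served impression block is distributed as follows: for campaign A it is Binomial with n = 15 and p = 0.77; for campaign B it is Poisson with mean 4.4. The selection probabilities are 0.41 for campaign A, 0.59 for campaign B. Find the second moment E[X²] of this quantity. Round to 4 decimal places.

For each component E[X²] = Var + (mean)², giving A: 136.059; B: 23.76.
Overall E[X²] = 0.41·136.059 + 0.59·23.76 = 69.8026.

69.8026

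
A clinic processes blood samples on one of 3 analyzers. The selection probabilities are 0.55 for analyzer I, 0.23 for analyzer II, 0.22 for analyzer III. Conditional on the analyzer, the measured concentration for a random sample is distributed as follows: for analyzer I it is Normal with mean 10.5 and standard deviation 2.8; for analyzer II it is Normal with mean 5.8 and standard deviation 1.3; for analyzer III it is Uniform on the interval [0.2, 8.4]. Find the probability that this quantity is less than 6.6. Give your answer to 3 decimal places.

0.385

Conditional on each analyzer, P(X < 6.6): I: 0.0818315; II: 0.73085; III: 0.780488.
By total probability, P(X < 6.6) = 0.55·0.0818315 + 0.23·0.73085 + 0.22·0.780488 = 0.38481.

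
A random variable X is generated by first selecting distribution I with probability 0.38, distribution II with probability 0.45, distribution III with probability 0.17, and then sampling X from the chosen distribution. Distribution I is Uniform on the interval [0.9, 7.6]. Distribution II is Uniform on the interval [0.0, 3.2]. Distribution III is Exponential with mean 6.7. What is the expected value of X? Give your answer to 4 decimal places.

3.4740

Component means — I: 4.25; II: 1.6; III: 6.7.
E[X] = 0.38·4.25 + 0.45·1.6 + 0.17·6.7 = 3.474.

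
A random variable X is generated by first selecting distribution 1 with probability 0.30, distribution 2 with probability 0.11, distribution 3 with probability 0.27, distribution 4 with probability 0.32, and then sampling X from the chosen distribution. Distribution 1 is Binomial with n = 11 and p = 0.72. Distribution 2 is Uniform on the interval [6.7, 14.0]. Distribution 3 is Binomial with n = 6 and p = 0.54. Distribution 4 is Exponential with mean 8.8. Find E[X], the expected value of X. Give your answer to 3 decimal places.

Component means — 1: 7.92; 2: 10.35; 3: 3.24; 4: 8.8.
E[X] = 0.3·7.92 + 0.11·10.35 + 0.27·3.24 + 0.32·8.8 = 7.2053.

7.205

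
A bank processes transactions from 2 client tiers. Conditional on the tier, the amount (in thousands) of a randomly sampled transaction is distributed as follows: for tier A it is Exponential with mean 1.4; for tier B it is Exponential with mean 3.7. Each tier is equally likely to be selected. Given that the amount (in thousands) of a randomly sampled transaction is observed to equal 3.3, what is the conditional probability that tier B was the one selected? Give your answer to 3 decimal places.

0.621

Likelihoods f(3.3 | ·): A: 0.067636; B: 0.110778.
Posterior ∝ prior × likelihood. Numerator for B: 0.5·0.110778 = 0.0553891.
Normalizing constant: 0.5·0.067636 + 0.5·0.110778 = 0.0892071.
P(B | observation) = 0.0553891 / 0.0892071 = 0.620905.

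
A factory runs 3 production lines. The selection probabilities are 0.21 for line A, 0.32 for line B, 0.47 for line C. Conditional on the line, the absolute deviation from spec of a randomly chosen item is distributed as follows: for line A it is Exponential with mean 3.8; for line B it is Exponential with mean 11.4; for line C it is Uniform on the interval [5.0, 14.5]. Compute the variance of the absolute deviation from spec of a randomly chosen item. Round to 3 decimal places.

Per component, A: μ=3.8, E[X²]=28.88; B: μ=11.4, E[X²]=259.92; C: μ=9.75, E[X²]=102.583.
E[X] = 0.21·3.8 + 0.32·11.4 + 0.47·9.75 = 9.0285.
E[X²] = 0.21·28.88 + 0.32·259.92 + 0.47·102.583 = 137.453.
Var(X) = E[X²] − (E[X])² = 137.453 − 81.5138 = 55.9396.

55.940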